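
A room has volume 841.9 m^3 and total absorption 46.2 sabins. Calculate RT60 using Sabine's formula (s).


Given values:
  V = 841.9 m^3
  A = 46.2 sabins
Formula: RT60 = 0.161 * V / A
Numerator: 0.161 * 841.9 = 135.5459
RT60 = 135.5459 / 46.2 = 2.934

2.934 s


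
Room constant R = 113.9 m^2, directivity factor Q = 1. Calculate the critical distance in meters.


Given values:
  R = 113.9 m^2, Q = 1
Formula: d_c = 0.141 * sqrt(Q * R)
Compute Q * R = 1 * 113.9 = 113.9
Compute sqrt(113.9) = 10.6724
d_c = 0.141 * 10.6724 = 1.505

1.505 m


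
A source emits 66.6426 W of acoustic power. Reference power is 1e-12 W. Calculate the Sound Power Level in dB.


Given values:
  W = 66.6426 W
  W_ref = 1e-12 W
Formula: SWL = 10 * log10(W / W_ref)
Compute ratio: W / W_ref = 66642600000000
Compute log10: log10(66642600000000) = 13.823752
Multiply: SWL = 10 * 13.823752 = 138.24

138.24 dB


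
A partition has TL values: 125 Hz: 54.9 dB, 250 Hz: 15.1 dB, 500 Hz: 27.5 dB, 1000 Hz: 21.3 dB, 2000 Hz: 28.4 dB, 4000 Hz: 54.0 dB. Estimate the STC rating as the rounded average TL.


Given TL values at each frequency:
  125 Hz: 54.9 dB
  250 Hz: 15.1 dB
  500 Hz: 27.5 dB
  1000 Hz: 21.3 dB
  2000 Hz: 28.4 dB
  4000 Hz: 54.0 dB
Formula: STC ~ round(average of TL values)
Sum = 54.9 + 15.1 + 27.5 + 21.3 + 28.4 + 54.0 = 201.2
Average = 201.2 / 6 = 33.53
Rounded: 34

34


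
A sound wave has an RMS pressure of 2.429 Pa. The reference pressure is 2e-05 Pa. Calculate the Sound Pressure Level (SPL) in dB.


Given values:
  p = 2.429 Pa
  p_ref = 2e-05 Pa
Formula: SPL = 20 * log10(p / p_ref)
Compute ratio: p / p_ref = 2.429 / 2e-05 = 121450
Compute log10: log10(121450) = 5.084398
Multiply: SPL = 20 * 5.084398 = 101.69

101.69 dB


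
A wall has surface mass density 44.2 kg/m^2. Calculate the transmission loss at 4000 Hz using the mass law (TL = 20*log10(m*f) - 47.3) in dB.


Given values:
  m = 44.2 kg/m^2, f = 4000 Hz
Formula: TL = 20 * log10(m * f) - 47.3
Compute m * f = 44.2 * 4000 = 176800.0
Compute log10(176800.0) = 5.247482
Compute 20 * 5.247482 = 104.9496
TL = 104.9496 - 47.3 = 57.65

57.65 dB


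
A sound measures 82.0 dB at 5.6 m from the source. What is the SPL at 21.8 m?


Given values:
  SPL1 = 82.0 dB, r1 = 5.6 m, r2 = 21.8 m
Formula: SPL2 = SPL1 - 20 * log10(r2 / r1)
Compute ratio: r2 / r1 = 21.8 / 5.6 = 3.8929
Compute log10: log10(3.8929) = 0.590273
Compute drop: 20 * 0.590273 = 11.8055
SPL2 = 82.0 - 11.8055 = 70.19

70.19 dB


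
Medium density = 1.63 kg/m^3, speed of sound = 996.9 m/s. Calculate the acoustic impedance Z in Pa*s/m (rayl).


Given values:
  rho = 1.63 kg/m^3
  c = 996.9 m/s
Formula: Z = rho * c
Z = 1.63 * 996.9
Z = 1624.95

1624.95 rayl


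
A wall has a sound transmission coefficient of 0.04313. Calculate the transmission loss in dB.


Given values:
  tau = 0.04313
Formula: TL = 10 * log10(1 / tau)
Compute 1 / tau = 1 / 0.04313 = 23.1857
Compute log10(23.1857) = 1.36522
TL = 10 * 1.36522 = 13.65

13.65 dB


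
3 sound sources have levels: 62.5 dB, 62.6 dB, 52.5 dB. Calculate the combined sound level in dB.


Formula: L_total = 10 * log10( sum(10^(Li/10)) )
  Source 1: 10^(62.5/10) = 1778279.41
  Source 2: 10^(62.6/10) = 1819700.8586
  Source 3: 10^(52.5/10) = 177827.941
Sum of linear values = 3775808.2096
L_total = 10 * log10(3775808.2096) = 65.77

65.77 dB


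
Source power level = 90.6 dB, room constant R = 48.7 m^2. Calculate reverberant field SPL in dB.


Given values:
  Lw = 90.6 dB, R = 48.7 m^2
Formula: SPL = Lw + 10 * log10(4 / R)
Compute 4 / R = 4 / 48.7 = 0.082136
Compute 10 * log10(0.082136) = -10.8547
SPL = 90.6 + (-10.8547) = 79.75

79.75 dB


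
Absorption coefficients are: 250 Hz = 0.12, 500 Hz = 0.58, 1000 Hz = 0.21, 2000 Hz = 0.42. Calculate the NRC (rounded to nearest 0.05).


Given values:
  a_250 = 0.12, a_500 = 0.58
  a_1000 = 0.21, a_2000 = 0.42
Formula: NRC = (a250 + a500 + a1000 + a2000) / 4
Sum = 0.12 + 0.58 + 0.21 + 0.42 = 1.33
NRC = 1.33 / 4 = 0.3325
Rounded to nearest 0.05: 0.35

0.35


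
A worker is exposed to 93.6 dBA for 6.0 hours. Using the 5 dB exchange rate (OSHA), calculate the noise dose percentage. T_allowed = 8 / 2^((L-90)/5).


Given values:
  L = 93.6 dBA, T = 6.0 hours
Formula: T_allowed = 8 / 2^((L - 90) / 5)
Compute exponent: (93.6 - 90) / 5 = 0.72
Compute 2^(0.72) = 1.647182
T_allowed = 8 / 1.647182 = 4.85678 hours
Dose = (T / T_allowed) * 100
Dose = (6.0 / 4.85678) * 100 = 123.54

123.54 %


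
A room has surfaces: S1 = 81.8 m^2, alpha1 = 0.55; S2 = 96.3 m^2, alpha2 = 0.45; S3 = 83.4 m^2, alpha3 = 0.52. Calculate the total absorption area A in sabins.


Given surfaces:
  Surface 1: 81.8 * 0.55 = 44.99
  Surface 2: 96.3 * 0.45 = 43.335
  Surface 3: 83.4 * 0.52 = 43.368
Formula: A = sum(Si * alpha_i)
A = 44.99 + 43.335 + 43.368
A = 131.69

131.69 sabins


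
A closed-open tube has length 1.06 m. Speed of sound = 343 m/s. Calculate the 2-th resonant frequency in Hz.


Given values:
  Tube type: closed-open, L = 1.06 m, c = 343 m/s, n = 2
Formula: f_n = (2n - 1) * c / (4 * L)
Compute 2n - 1 = 2*2 - 1 = 3
Compute 4 * L = 4 * 1.06 = 4.24
f = 3 * 343 / 4.24
f = 242.69

242.69 Hz


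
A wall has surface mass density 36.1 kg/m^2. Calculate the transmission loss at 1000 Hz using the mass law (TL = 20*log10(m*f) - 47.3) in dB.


Given values:
  m = 36.1 kg/m^2, f = 1000 Hz
Formula: TL = 20 * log10(m * f) - 47.3
Compute m * f = 36.1 * 1000 = 36100.0
Compute log10(36100.0) = 4.557507
Compute 20 * 4.557507 = 91.1501
TL = 91.1501 - 47.3 = 43.85

43.85 dB


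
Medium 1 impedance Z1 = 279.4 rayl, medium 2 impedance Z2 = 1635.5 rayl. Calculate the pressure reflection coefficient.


Given values:
  Z1 = 279.4 rayl, Z2 = 1635.5 rayl
Formula: R = (Z2 - Z1) / (Z2 + Z1)
Numerator: Z2 - Z1 = 1635.5 - 279.4 = 1356.1
Denominator: Z2 + Z1 = 1635.5 + 279.4 = 1914.9
R = 1356.1 / 1914.9 = 0.7082

0.7082


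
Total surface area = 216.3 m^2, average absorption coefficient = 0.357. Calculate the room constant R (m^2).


Given values:
  S = 216.3 m^2, alpha = 0.357
Formula: R = S * alpha / (1 - alpha)
Numerator: 216.3 * 0.357 = 77.2191
Denominator: 1 - 0.357 = 0.643
R = 77.2191 / 0.643 = 120.09

120.09 m^2


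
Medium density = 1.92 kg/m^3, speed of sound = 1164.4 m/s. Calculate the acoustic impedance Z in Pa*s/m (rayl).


Given values:
  rho = 1.92 kg/m^3
  c = 1164.4 m/s
Formula: Z = rho * c
Z = 1.92 * 1164.4
Z = 2235.65

2235.65 rayl


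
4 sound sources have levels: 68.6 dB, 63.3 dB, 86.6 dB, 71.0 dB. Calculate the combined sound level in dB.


Formula: L_total = 10 * log10( sum(10^(Li/10)) )
  Source 1: 10^(68.6/10) = 7244359.6007
  Source 2: 10^(63.3/10) = 2137962.0895
  Source 3: 10^(86.6/10) = 457088189.6149
  Source 4: 10^(71.0/10) = 12589254.1179
Sum of linear values = 479059765.423
L_total = 10 * log10(479059765.423) = 86.8

86.8 dB


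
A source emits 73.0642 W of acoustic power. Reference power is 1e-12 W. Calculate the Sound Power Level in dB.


Given values:
  W = 73.0642 W
  W_ref = 1e-12 W
Formula: SWL = 10 * log10(W / W_ref)
Compute ratio: W / W_ref = 73064200000000
Compute log10: log10(73064200000000) = 13.863705
Multiply: SWL = 10 * 13.863705 = 138.64

138.64 dB


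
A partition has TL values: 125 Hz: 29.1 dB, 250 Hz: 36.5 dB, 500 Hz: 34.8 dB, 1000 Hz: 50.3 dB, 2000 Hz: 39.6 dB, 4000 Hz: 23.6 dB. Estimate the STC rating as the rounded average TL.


Given TL values at each frequency:
  125 Hz: 29.1 dB
  250 Hz: 36.5 dB
  500 Hz: 34.8 dB
  1000 Hz: 50.3 dB
  2000 Hz: 39.6 dB
  4000 Hz: 23.6 dB
Formula: STC ~ round(average of TL values)
Sum = 29.1 + 36.5 + 34.8 + 50.3 + 39.6 + 23.6 = 213.9
Average = 213.9 / 6 = 35.65
Rounded: 36

36


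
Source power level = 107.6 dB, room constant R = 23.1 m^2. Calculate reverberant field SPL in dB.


Given values:
  Lw = 107.6 dB, R = 23.1 m^2
Formula: SPL = Lw + 10 * log10(4 / R)
Compute 4 / R = 4 / 23.1 = 0.17316
Compute 10 * log10(0.17316) = -7.6155
SPL = 107.6 + (-7.6155) = 99.98

99.98 dB


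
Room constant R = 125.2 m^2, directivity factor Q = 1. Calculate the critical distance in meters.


Given values:
  R = 125.2 m^2, Q = 1
Formula: d_c = 0.141 * sqrt(Q * R)
Compute Q * R = 1 * 125.2 = 125.2
Compute sqrt(125.2) = 11.1893
d_c = 0.141 * 11.1893 = 1.578

1.578 m


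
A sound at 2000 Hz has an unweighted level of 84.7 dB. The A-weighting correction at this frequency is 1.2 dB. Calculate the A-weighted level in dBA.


Given values:
  SPL = 84.7 dB
  A-weighting at 2000 Hz = 1.2 dB
Formula: L_A = SPL + A_weight
L_A = 84.7 + (1.2)
L_A = 85.9

85.9 dBA


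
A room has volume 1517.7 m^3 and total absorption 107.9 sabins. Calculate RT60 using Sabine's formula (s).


Given values:
  V = 1517.7 m^3
  A = 107.9 sabins
Formula: RT60 = 0.161 * V / A
Numerator: 0.161 * 1517.7 = 244.3497
RT60 = 244.3497 / 107.9 = 2.265

2.265 s


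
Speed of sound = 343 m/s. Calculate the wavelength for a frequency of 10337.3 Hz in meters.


Given values:
  c = 343 m/s, f = 10337.3 Hz
Formula: lambda = c / f
lambda = 343 / 10337.3
lambda = 0.0332

0.0332 m


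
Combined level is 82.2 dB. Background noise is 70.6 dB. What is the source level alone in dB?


Given values:
  L_total = 82.2 dB, L_bg = 70.6 dB
Formula: L_source = 10 * log10(10^(L_total/10) - 10^(L_bg/10))
Convert to linear:
  10^(82.2/10) = 165958690.7438
  10^(70.6/10) = 11481536.215
Difference: 165958690.7438 - 11481536.215 = 154477154.5288
L_source = 10 * log10(154477154.5288) = 81.89

81.89 dB


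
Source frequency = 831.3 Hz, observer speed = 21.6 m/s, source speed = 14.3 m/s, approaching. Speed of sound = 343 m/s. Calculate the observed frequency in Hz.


Given values:
  f_s = 831.3 Hz, v_o = 21.6 m/s, v_s = 14.3 m/s
  Direction: approaching
Formula: f_o = f_s * (c + v_o) / (c - v_s)
Numerator: c + v_o = 343 + 21.6 = 364.6
Denominator: c - v_s = 343 - 14.3 = 328.7
f_o = 831.3 * 364.6 / 328.7 = 922.09

922.09 Hz


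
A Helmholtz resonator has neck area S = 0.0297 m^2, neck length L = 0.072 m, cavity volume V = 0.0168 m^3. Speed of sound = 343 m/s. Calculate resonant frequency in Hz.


Given values:
  S = 0.0297 m^2, L = 0.072 m, V = 0.0168 m^3, c = 343 m/s
Formula: f = (c / (2*pi)) * sqrt(S / (V * L))
Compute V * L = 0.0168 * 0.072 = 0.0012096
Compute S / (V * L) = 0.0297 / 0.0012096 = 24.5536
Compute sqrt(24.5536) = 4.955159
Compute c / (2*pi) = 343 / 6.283185 = 54.590148
f = 54.590148 * 4.955159 = 270.5

270.5 Hz


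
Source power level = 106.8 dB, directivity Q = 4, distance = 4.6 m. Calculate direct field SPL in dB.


Given values:
  Lw = 106.8 dB, Q = 4, r = 4.6 m
Formula: SPL = Lw + 10 * log10(Q / (4 * pi * r^2))
Compute 4 * pi * r^2 = 4 * pi * 4.6^2 = 265.9044
Compute Q / denom = 4 / 265.9044 = 0.015043
Compute 10 * log10(0.015043) = -18.2267
SPL = 106.8 + (-18.2267) = 88.57

88.57 dB


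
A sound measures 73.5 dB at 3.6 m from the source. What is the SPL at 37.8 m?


Given values:
  SPL1 = 73.5 dB, r1 = 3.6 m, r2 = 37.8 m
Formula: SPL2 = SPL1 - 20 * log10(r2 / r1)
Compute ratio: r2 / r1 = 37.8 / 3.6 = 10.5
Compute log10: log10(10.5) = 1.021189
Compute drop: 20 * 1.021189 = 20.4238
SPL2 = 73.5 - 20.4238 = 53.08

53.08 dB


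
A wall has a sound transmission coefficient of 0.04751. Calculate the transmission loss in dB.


Given values:
  tau = 0.04751
Formula: TL = 10 * log10(1 / tau)
Compute 1 / tau = 1 / 0.04751 = 21.0482
Compute log10(21.0482) = 1.323215
TL = 10 * 1.323215 = 13.23

13.23 dB


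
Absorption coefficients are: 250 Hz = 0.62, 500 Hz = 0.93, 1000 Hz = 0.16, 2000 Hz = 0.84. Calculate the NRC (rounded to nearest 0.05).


Given values:
  a_250 = 0.62, a_500 = 0.93
  a_1000 = 0.16, a_2000 = 0.84
Formula: NRC = (a250 + a500 + a1000 + a2000) / 4
Sum = 0.62 + 0.93 + 0.16 + 0.84 = 2.55
NRC = 2.55 / 4 = 0.6375
Rounded to nearest 0.05: 0.65

0.65


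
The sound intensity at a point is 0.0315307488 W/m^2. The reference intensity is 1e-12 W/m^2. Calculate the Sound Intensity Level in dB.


Given values:
  I = 0.0315307488 W/m^2
  I_ref = 1e-12 W/m^2
Formula: SIL = 10 * log10(I / I_ref)
Compute ratio: I / I_ref = 31530748800
Compute log10: log10(31530748800) = 10.498734
Multiply: SIL = 10 * 10.498734 = 104.99

104.99 dB


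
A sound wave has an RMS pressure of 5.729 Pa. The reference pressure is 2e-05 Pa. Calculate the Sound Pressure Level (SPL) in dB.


Given values:
  p = 5.729 Pa
  p_ref = 2e-05 Pa
Formula: SPL = 20 * log10(p / p_ref)
Compute ratio: p / p_ref = 5.729 / 2e-05 = 286450
Compute log10: log10(286450) = 5.457049
Multiply: SPL = 20 * 5.457049 = 109.14

109.14 dB


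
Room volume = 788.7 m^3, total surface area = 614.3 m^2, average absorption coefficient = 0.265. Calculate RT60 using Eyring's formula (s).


Given values:
  V = 788.7 m^3, S = 614.3 m^2, alpha = 0.265
Formula: RT60 = 0.161 * V / (-S * ln(1 - alpha))
Compute ln(1 - 0.265) = ln(0.735) = -0.307885
Denominator: -614.3 * -0.307885 = 189.1338
Numerator: 0.161 * 788.7 = 126.9807
RT60 = 126.9807 / 189.1338 = 0.671

0.671 s


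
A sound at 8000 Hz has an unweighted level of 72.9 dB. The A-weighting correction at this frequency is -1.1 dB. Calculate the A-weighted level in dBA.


Given values:
  SPL = 72.9 dB
  A-weighting at 8000 Hz = -1.1 dB
Formula: L_A = SPL + A_weight
L_A = 72.9 + (-1.1)
L_A = 71.8

71.8 dBA


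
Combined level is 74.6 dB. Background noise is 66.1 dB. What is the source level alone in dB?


Given values:
  L_total = 74.6 dB, L_bg = 66.1 dB
Formula: L_source = 10 * log10(10^(L_total/10) - 10^(L_bg/10))
Convert to linear:
  10^(74.6/10) = 28840315.0313
  10^(66.1/10) = 4073802.778
Difference: 28840315.0313 - 4073802.778 = 24766512.2533
L_source = 10 * log10(24766512.2533) = 73.94

73.94 dB


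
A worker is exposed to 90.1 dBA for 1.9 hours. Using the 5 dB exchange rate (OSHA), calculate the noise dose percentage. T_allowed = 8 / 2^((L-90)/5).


Given values:
  L = 90.1 dBA, T = 1.9 hours
Formula: T_allowed = 8 / 2^((L - 90) / 5)
Compute exponent: (90.1 - 90) / 5 = 0.02
Compute 2^(0.02) = 1.013959
T_allowed = 8 / 1.013959 = 7.889865 hours
Dose = (T / T_allowed) * 100
Dose = (1.9 / 7.889865) * 100 = 24.08

24.08 %


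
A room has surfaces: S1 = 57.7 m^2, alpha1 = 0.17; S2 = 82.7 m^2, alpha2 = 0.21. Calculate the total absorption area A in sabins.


Given surfaces:
  Surface 1: 57.7 * 0.17 = 9.809
  Surface 2: 82.7 * 0.21 = 17.367
Formula: A = sum(Si * alpha_i)
A = 9.809 + 17.367
A = 27.18

27.18 sabins


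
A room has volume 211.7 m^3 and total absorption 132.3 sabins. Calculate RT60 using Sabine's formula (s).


Given values:
  V = 211.7 m^3
  A = 132.3 sabins
Formula: RT60 = 0.161 * V / A
Numerator: 0.161 * 211.7 = 34.0837
RT60 = 34.0837 / 132.3 = 0.258

0.258 s


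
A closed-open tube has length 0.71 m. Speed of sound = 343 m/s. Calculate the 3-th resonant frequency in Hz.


Given values:
  Tube type: closed-open, L = 0.71 m, c = 343 m/s, n = 3
Formula: f_n = (2n - 1) * c / (4 * L)
Compute 2n - 1 = 2*3 - 1 = 5
Compute 4 * L = 4 * 0.71 = 2.84
f = 5 * 343 / 2.84
f = 603.87

603.87 Hz


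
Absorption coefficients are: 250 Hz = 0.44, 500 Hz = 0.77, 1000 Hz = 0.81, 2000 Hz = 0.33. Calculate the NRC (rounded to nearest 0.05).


Given values:
  a_250 = 0.44, a_500 = 0.77
  a_1000 = 0.81, a_2000 = 0.33
Formula: NRC = (a250 + a500 + a1000 + a2000) / 4
Sum = 0.44 + 0.77 + 0.81 + 0.33 = 2.35
NRC = 2.35 / 4 = 0.5875
Rounded to nearest 0.05: 0.6

0.6


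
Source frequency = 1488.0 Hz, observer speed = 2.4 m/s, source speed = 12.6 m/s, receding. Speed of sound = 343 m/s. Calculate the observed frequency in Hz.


Given values:
  f_s = 1488.0 Hz, v_o = 2.4 m/s, v_s = 12.6 m/s
  Direction: receding
Formula: f_o = f_s * (c - v_o) / (c + v_s)
Numerator: c - v_o = 343 - 2.4 = 340.6
Denominator: c + v_s = 343 + 12.6 = 355.6
f_o = 1488.0 * 340.6 / 355.6 = 1425.23

1425.23 Hz


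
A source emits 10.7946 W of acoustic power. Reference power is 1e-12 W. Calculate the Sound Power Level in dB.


Given values:
  W = 10.7946 W
  W_ref = 1e-12 W
Formula: SWL = 10 * log10(W / W_ref)
Compute ratio: W / W_ref = 10794600000000
Compute log10: log10(10794600000000) = 13.033207
Multiply: SWL = 10 * 13.033207 = 130.33

130.33 dB


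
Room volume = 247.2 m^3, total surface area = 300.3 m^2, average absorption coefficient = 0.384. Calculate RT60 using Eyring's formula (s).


Given values:
  V = 247.2 m^3, S = 300.3 m^2, alpha = 0.384
Formula: RT60 = 0.161 * V / (-S * ln(1 - alpha))
Compute ln(1 - 0.384) = ln(0.616) = -0.484508
Denominator: -300.3 * -0.484508 = 145.4978
Numerator: 0.161 * 247.2 = 39.7992
RT60 = 39.7992 / 145.4978 = 0.274

0.274 s


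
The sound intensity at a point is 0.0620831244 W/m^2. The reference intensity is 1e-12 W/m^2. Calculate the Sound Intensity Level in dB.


Given values:
  I = 0.0620831244 W/m^2
  I_ref = 1e-12 W/m^2
Formula: SIL = 10 * log10(I / I_ref)
Compute ratio: I / I_ref = 62083124400
Compute log10: log10(62083124400) = 10.792974
Multiply: SIL = 10 * 10.792974 = 107.93

107.93 dB


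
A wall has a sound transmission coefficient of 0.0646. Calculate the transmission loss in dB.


Given values:
  tau = 0.0646
Formula: TL = 10 * log10(1 / tau)
Compute 1 / tau = 1 / 0.0646 = 15.4799
Compute log10(15.4799) = 1.189768
TL = 10 * 1.189768 = 11.9

11.9 dB


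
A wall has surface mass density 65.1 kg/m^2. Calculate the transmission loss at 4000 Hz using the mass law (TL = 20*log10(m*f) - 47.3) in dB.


Given values:
  m = 65.1 kg/m^2, f = 4000 Hz
Formula: TL = 20 * log10(m * f) - 47.3
Compute m * f = 65.1 * 4000 = 260400.0
Compute log10(260400.0) = 5.415641
Compute 20 * 5.415641 = 108.3128
TL = 108.3128 - 47.3 = 61.01

61.01 dB


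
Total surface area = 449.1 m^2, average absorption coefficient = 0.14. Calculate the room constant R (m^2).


Given values:
  S = 449.1 m^2, alpha = 0.14
Formula: R = S * alpha / (1 - alpha)
Numerator: 449.1 * 0.14 = 62.874
Denominator: 1 - 0.14 = 0.86
R = 62.874 / 0.86 = 73.11

73.11 m^2


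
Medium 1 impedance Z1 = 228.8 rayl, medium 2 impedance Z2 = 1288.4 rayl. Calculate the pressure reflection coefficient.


Given values:
  Z1 = 228.8 rayl, Z2 = 1288.4 rayl
Formula: R = (Z2 - Z1) / (Z2 + Z1)
Numerator: Z2 - Z1 = 1288.4 - 228.8 = 1059.6
Denominator: Z2 + Z1 = 1288.4 + 228.8 = 1517.2
R = 1059.6 / 1517.2 = 0.6984

0.6984


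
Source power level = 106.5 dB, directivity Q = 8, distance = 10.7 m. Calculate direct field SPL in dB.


Given values:
  Lw = 106.5 dB, Q = 8, r = 10.7 m
Formula: SPL = Lw + 10 * log10(Q / (4 * pi * r^2))
Compute 4 * pi * r^2 = 4 * pi * 10.7^2 = 1438.7238
Compute Q / denom = 8 / 1438.7238 = 0.00556048
Compute 10 * log10(0.00556048) = -22.5489
SPL = 106.5 + (-22.5489) = 83.95

83.95 dB


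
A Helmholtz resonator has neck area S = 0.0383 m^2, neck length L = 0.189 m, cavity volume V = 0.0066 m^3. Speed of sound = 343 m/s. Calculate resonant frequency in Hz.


Given values:
  S = 0.0383 m^2, L = 0.189 m, V = 0.0066 m^3, c = 343 m/s
Formula: f = (c / (2*pi)) * sqrt(S / (V * L))
Compute V * L = 0.0066 * 0.189 = 0.0012474
Compute S / (V * L) = 0.0383 / 0.0012474 = 30.7039
Compute sqrt(30.7039) = 5.54111
Compute c / (2*pi) = 343 / 6.283185 = 54.590148
f = 54.590148 * 5.54111 = 302.49

302.49 Hz


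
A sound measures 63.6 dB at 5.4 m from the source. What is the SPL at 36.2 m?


Given values:
  SPL1 = 63.6 dB, r1 = 5.4 m, r2 = 36.2 m
Formula: SPL2 = SPL1 - 20 * log10(r2 / r1)
Compute ratio: r2 / r1 = 36.2 / 5.4 = 6.7037
Compute log10: log10(6.7037) = 0.826315
Compute drop: 20 * 0.826315 = 16.5263
SPL2 = 63.6 - 16.5263 = 47.07

47.07 dB


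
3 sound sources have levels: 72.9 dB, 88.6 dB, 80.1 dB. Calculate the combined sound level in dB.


Formula: L_total = 10 * log10( sum(10^(Li/10)) )
  Source 1: 10^(72.9/10) = 19498445.9976
  Source 2: 10^(88.6/10) = 724435960.075
  Source 3: 10^(80.1/10) = 102329299.2281
Sum of linear values = 846263705.3007
L_total = 10 * log10(846263705.3007) = 89.28

89.28 dB


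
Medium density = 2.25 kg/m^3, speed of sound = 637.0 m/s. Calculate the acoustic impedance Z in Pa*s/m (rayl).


Given values:
  rho = 2.25 kg/m^3
  c = 637.0 m/s
Formula: Z = rho * c
Z = 2.25 * 637.0
Z = 1433.25

1433.25 rayl


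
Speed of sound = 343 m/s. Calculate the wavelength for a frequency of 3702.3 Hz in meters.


Given values:
  c = 343 m/s, f = 3702.3 Hz
Formula: lambda = c / f
lambda = 343 / 3702.3
lambda = 0.0926

0.0926 m


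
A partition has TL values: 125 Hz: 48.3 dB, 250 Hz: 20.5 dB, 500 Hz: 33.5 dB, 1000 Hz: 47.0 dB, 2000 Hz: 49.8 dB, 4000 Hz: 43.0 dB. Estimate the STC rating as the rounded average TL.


Given TL values at each frequency:
  125 Hz: 48.3 dB
  250 Hz: 20.5 dB
  500 Hz: 33.5 dB
  1000 Hz: 47.0 dB
  2000 Hz: 49.8 dB
  4000 Hz: 43.0 dB
Formula: STC ~ round(average of TL values)
Sum = 48.3 + 20.5 + 33.5 + 47.0 + 49.8 + 43.0 = 242.1
Average = 242.1 / 6 = 40.35
Rounded: 40

40


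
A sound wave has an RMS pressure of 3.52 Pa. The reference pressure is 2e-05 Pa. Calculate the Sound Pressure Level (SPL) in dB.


Given values:
  p = 3.52 Pa
  p_ref = 2e-05 Pa
Formula: SPL = 20 * log10(p / p_ref)
Compute ratio: p / p_ref = 3.52 / 2e-05 = 176000
Compute log10: log10(176000) = 5.245513
Multiply: SPL = 20 * 5.245513 = 104.91

104.91 dB


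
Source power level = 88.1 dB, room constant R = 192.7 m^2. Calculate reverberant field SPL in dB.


Given values:
  Lw = 88.1 dB, R = 192.7 m^2
Formula: SPL = Lw + 10 * log10(4 / R)
Compute 4 / R = 4 / 192.7 = 0.020758
Compute 10 * log10(0.020758) = -16.8281
SPL = 88.1 + (-16.8281) = 71.27

71.27 dB


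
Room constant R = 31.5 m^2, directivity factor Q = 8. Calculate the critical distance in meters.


Given values:
  R = 31.5 m^2, Q = 8
Formula: d_c = 0.141 * sqrt(Q * R)
Compute Q * R = 8 * 31.5 = 252.0
Compute sqrt(252.0) = 15.8745
d_c = 0.141 * 15.8745 = 2.238

2.238 m


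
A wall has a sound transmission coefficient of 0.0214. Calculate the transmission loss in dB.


Given values:
  tau = 0.0214
Formula: TL = 10 * log10(1 / tau)
Compute 1 / tau = 1 / 0.0214 = 46.729
Compute log10(46.729) = 1.669586
TL = 10 * 1.669586 = 16.7

16.7 dB


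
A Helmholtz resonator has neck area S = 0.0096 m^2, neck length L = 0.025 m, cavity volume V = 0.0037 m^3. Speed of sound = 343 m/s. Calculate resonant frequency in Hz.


Given values:
  S = 0.0096 m^2, L = 0.025 m, V = 0.0037 m^3, c = 343 m/s
Formula: f = (c / (2*pi)) * sqrt(S / (V * L))
Compute V * L = 0.0037 * 0.025 = 9.25e-05
Compute S / (V * L) = 0.0096 / 9.25e-05 = 103.7838
Compute sqrt(103.7838) = 10.187433
Compute c / (2*pi) = 343 / 6.283185 = 54.590148
f = 54.590148 * 10.187433 = 556.13

556.13 Hz


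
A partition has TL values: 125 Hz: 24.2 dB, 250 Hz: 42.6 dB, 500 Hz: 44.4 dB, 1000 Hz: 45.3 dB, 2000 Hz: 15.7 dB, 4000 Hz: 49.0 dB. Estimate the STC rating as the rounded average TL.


Given TL values at each frequency:
  125 Hz: 24.2 dB
  250 Hz: 42.6 dB
  500 Hz: 44.4 dB
  1000 Hz: 45.3 dB
  2000 Hz: 15.7 dB
  4000 Hz: 49.0 dB
Formula: STC ~ round(average of TL values)
Sum = 24.2 + 42.6 + 44.4 + 45.3 + 15.7 + 49.0 = 221.2
Average = 221.2 / 6 = 36.87
Rounded: 37

37


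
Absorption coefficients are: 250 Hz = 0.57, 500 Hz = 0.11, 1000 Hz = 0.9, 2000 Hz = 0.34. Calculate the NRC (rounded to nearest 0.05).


Given values:
  a_250 = 0.57, a_500 = 0.11
  a_1000 = 0.9, a_2000 = 0.34
Formula: NRC = (a250 + a500 + a1000 + a2000) / 4
Sum = 0.57 + 0.11 + 0.9 + 0.34 = 1.92
NRC = 1.92 / 4 = 0.48
Rounded to nearest 0.05: 0.5

0.5


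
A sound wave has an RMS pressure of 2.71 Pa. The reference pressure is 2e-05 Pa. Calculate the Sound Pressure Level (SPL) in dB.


Given values:
  p = 2.71 Pa
  p_ref = 2e-05 Pa
Formula: SPL = 20 * log10(p / p_ref)
Compute ratio: p / p_ref = 2.71 / 2e-05 = 135500
Compute log10: log10(135500) = 5.131939
Multiply: SPL = 20 * 5.131939 = 102.64

102.64 dB


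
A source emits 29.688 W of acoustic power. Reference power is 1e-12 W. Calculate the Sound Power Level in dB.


Given values:
  W = 29.688 W
  W_ref = 1e-12 W
Formula: SWL = 10 * log10(W / W_ref)
Compute ratio: W / W_ref = 29688000000000
Compute log10: log10(29688000000000) = 13.472581
Multiply: SWL = 10 * 13.472581 = 134.73

134.73 dB


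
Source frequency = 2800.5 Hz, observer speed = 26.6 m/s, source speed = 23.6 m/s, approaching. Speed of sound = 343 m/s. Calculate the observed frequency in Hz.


Given values:
  f_s = 2800.5 Hz, v_o = 26.6 m/s, v_s = 23.6 m/s
  Direction: approaching
Formula: f_o = f_s * (c + v_o) / (c - v_s)
Numerator: c + v_o = 343 + 26.6 = 369.6
Denominator: c - v_s = 343 - 23.6 = 319.4
f_o = 2800.5 * 369.6 / 319.4 = 3240.65

3240.65 Hz


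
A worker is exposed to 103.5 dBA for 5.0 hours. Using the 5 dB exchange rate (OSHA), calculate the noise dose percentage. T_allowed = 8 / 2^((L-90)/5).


Given values:
  L = 103.5 dBA, T = 5.0 hours
Formula: T_allowed = 8 / 2^((L - 90) / 5)
Compute exponent: (103.5 - 90) / 5 = 2.7
Compute 2^(2.7) = 6.498019
T_allowed = 8 / 6.498019 = 1.231144 hours
Dose = (T / T_allowed) * 100
Dose = (5.0 / 1.231144) * 100 = 406.13

406.13 %


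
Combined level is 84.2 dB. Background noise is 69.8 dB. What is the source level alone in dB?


Given values:
  L_total = 84.2 dB, L_bg = 69.8 dB
Formula: L_source = 10 * log10(10^(L_total/10) - 10^(L_bg/10))
Convert to linear:
  10^(84.2/10) = 263026799.1895
  10^(69.8/10) = 9549925.8602
Difference: 263026799.1895 - 9549925.8602 = 253476873.3293
L_source = 10 * log10(253476873.3293) = 84.04

84.04 dB


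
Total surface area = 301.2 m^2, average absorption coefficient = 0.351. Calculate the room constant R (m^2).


Given values:
  S = 301.2 m^2, alpha = 0.351
Formula: R = S * alpha / (1 - alpha)
Numerator: 301.2 * 0.351 = 105.7212
Denominator: 1 - 0.351 = 0.649
R = 105.7212 / 0.649 = 162.9

162.9 m^2


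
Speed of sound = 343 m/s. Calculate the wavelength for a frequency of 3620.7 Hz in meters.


Given values:
  c = 343 m/s, f = 3620.7 Hz
Formula: lambda = c / f
lambda = 343 / 3620.7
lambda = 0.0947

0.0947 m


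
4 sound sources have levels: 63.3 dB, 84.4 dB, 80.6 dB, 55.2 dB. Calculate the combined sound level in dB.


Formula: L_total = 10 * log10( sum(10^(Li/10)) )
  Source 1: 10^(63.3/10) = 2137962.0895
  Source 2: 10^(84.4/10) = 275422870.3338
  Source 3: 10^(80.6/10) = 114815362.1497
  Source 4: 10^(55.2/10) = 331131.1215
Sum of linear values = 392707325.6945
L_total = 10 * log10(392707325.6945) = 85.94

85.94 dB


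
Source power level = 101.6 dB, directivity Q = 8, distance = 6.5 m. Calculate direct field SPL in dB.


Given values:
  Lw = 101.6 dB, Q = 8, r = 6.5 m
Formula: SPL = Lw + 10 * log10(Q / (4 * pi * r^2))
Compute 4 * pi * r^2 = 4 * pi * 6.5^2 = 530.9292
Compute Q / denom = 8 / 530.9292 = 0.01506792
Compute 10 * log10(0.01506792) = -18.2195
SPL = 101.6 + (-18.2195) = 83.38

83.38 dB


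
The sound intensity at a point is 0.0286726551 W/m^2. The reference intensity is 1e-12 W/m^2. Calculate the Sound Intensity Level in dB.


Given values:
  I = 0.0286726551 W/m^2
  I_ref = 1e-12 W/m^2
Formula: SIL = 10 * log10(I / I_ref)
Compute ratio: I / I_ref = 28672655100
Compute log10: log10(28672655100) = 10.457468
Multiply: SIL = 10 * 10.457468 = 104.57

104.57 dB


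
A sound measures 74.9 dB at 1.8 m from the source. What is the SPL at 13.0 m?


Given values:
  SPL1 = 74.9 dB, r1 = 1.8 m, r2 = 13.0 m
Formula: SPL2 = SPL1 - 20 * log10(r2 / r1)
Compute ratio: r2 / r1 = 13.0 / 1.8 = 7.2222
Compute log10: log10(7.2222) = 0.85867
Compute drop: 20 * 0.85867 = 17.1734
SPL2 = 74.9 - 17.1734 = 57.73

57.73 dB


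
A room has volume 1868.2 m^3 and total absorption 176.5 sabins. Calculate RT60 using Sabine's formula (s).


Given values:
  V = 1868.2 m^3
  A = 176.5 sabins
Formula: RT60 = 0.161 * V / A
Numerator: 0.161 * 1868.2 = 300.7802
RT60 = 300.7802 / 176.5 = 1.704

1.704 s


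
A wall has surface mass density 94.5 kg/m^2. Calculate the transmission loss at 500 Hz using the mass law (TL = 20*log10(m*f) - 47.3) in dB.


Given values:
  m = 94.5 kg/m^2, f = 500 Hz
Formula: TL = 20 * log10(m * f) - 47.3
Compute m * f = 94.5 * 500 = 47250.0
Compute log10(47250.0) = 4.674402
Compute 20 * 4.674402 = 93.488
TL = 93.488 - 47.3 = 46.19

46.19 dB


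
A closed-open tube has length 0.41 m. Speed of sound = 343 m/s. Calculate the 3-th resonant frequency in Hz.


Given values:
  Tube type: closed-open, L = 0.41 m, c = 343 m/s, n = 3
Formula: f_n = (2n - 1) * c / (4 * L)
Compute 2n - 1 = 2*3 - 1 = 5
Compute 4 * L = 4 * 0.41 = 1.64
f = 5 * 343 / 1.64
f = 1045.73

1045.73 Hz


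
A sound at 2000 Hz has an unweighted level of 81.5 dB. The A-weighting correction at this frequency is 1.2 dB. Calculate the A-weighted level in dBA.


Given values:
  SPL = 81.5 dB
  A-weighting at 2000 Hz = 1.2 dB
Formula: L_A = SPL + A_weight
L_A = 81.5 + (1.2)
L_A = 82.7

82.7 dBA


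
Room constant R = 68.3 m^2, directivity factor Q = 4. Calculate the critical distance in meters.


Given values:
  R = 68.3 m^2, Q = 4
Formula: d_c = 0.141 * sqrt(Q * R)
Compute Q * R = 4 * 68.3 = 273.2
Compute sqrt(273.2) = 16.5288
d_c = 0.141 * 16.5288 = 2.331

2.331 m


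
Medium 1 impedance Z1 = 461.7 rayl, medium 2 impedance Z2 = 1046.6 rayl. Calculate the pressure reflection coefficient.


Given values:
  Z1 = 461.7 rayl, Z2 = 1046.6 rayl
Formula: R = (Z2 - Z1) / (Z2 + Z1)
Numerator: Z2 - Z1 = 1046.6 - 461.7 = 584.9
Denominator: Z2 + Z1 = 1046.6 + 461.7 = 1508.3
R = 584.9 / 1508.3 = 0.3878

0.3878


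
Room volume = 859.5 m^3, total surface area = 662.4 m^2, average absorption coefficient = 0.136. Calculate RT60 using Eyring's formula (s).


Given values:
  V = 859.5 m^3, S = 662.4 m^2, alpha = 0.136
Formula: RT60 = 0.161 * V / (-S * ln(1 - alpha))
Compute ln(1 - 0.136) = ln(0.864) = -0.146183
Denominator: -662.4 * -0.146183 = 96.8316
Numerator: 0.161 * 859.5 = 138.3795
RT60 = 138.3795 / 96.8316 = 1.429

1.429 s


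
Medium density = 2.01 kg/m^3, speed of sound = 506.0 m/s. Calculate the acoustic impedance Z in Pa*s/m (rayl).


Given values:
  rho = 2.01 kg/m^3
  c = 506.0 m/s
Formula: Z = rho * c
Z = 2.01 * 506.0
Z = 1017.06

1017.06 rayl


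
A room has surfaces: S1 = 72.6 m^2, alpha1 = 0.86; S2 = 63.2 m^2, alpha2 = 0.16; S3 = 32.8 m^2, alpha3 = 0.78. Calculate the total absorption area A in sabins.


Given surfaces:
  Surface 1: 72.6 * 0.86 = 62.436
  Surface 2: 63.2 * 0.16 = 10.112
  Surface 3: 32.8 * 0.78 = 25.584
Formula: A = sum(Si * alpha_i)
A = 62.436 + 10.112 + 25.584
A = 98.13

98.13 sabins


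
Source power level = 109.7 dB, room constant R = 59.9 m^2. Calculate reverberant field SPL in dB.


Given values:
  Lw = 109.7 dB, R = 59.9 m^2
Formula: SPL = Lw + 10 * log10(4 / R)
Compute 4 / R = 4 / 59.9 = 0.066778
Compute 10 * log10(0.066778) = -11.7537
SPL = 109.7 + (-11.7537) = 97.95

97.95 dB


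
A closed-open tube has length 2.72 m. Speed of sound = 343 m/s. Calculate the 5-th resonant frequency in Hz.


Given values:
  Tube type: closed-open, L = 2.72 m, c = 343 m/s, n = 5
Formula: f_n = (2n - 1) * c / (4 * L)
Compute 2n - 1 = 2*5 - 1 = 9
Compute 4 * L = 4 * 2.72 = 10.88
f = 9 * 343 / 10.88
f = 283.73

283.73 Hz


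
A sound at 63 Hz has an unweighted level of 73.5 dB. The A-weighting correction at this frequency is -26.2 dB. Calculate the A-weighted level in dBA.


Given values:
  SPL = 73.5 dB
  A-weighting at 63 Hz = -26.2 dB
Formula: L_A = SPL + A_weight
L_A = 73.5 + (-26.2)
L_A = 47.3

47.3 dBA


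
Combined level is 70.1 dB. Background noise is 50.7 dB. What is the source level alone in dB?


Given values:
  L_total = 70.1 dB, L_bg = 50.7 dB
Formula: L_source = 10 * log10(10^(L_total/10) - 10^(L_bg/10))
Convert to linear:
  10^(70.1/10) = 10232929.9228
  10^(50.7/10) = 117489.7555
Difference: 10232929.9228 - 117489.7555 = 10115440.1673
L_source = 10 * log10(10115440.1673) = 70.05

70.05 dB


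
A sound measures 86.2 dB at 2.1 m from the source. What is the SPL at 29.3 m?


Given values:
  SPL1 = 86.2 dB, r1 = 2.1 m, r2 = 29.3 m
Formula: SPL2 = SPL1 - 20 * log10(r2 / r1)
Compute ratio: r2 / r1 = 29.3 / 2.1 = 13.9524
Compute log10: log10(13.9524) = 1.144649
Compute drop: 20 * 1.144649 = 22.893
SPL2 = 86.2 - 22.893 = 63.31

63.31 dB


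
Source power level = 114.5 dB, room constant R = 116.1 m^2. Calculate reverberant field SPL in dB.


Given values:
  Lw = 114.5 dB, R = 116.1 m^2
Formula: SPL = Lw + 10 * log10(4 / R)
Compute 4 / R = 4 / 116.1 = 0.034453
Compute 10 * log10(0.034453) = -14.6277
SPL = 114.5 + (-14.6277) = 99.87

99.87 dB


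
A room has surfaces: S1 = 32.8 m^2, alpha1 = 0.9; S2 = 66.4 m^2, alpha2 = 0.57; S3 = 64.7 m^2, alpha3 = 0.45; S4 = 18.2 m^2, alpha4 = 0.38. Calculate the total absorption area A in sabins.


Given surfaces:
  Surface 1: 32.8 * 0.9 = 29.52
  Surface 2: 66.4 * 0.57 = 37.848
  Surface 3: 64.7 * 0.45 = 29.115
  Surface 4: 18.2 * 0.38 = 6.916
Formula: A = sum(Si * alpha_i)
A = 29.52 + 37.848 + 29.115 + 6.916
A = 103.4

103.4 sabins


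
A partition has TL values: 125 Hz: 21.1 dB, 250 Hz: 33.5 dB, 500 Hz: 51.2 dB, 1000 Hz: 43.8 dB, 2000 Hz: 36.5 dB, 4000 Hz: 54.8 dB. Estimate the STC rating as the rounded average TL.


Given TL values at each frequency:
  125 Hz: 21.1 dB
  250 Hz: 33.5 dB
  500 Hz: 51.2 dB
  1000 Hz: 43.8 dB
  2000 Hz: 36.5 dB
  4000 Hz: 54.8 dB
Formula: STC ~ round(average of TL values)
Sum = 21.1 + 33.5 + 51.2 + 43.8 + 36.5 + 54.8 = 240.9
Average = 240.9 / 6 = 40.15
Rounded: 40

40


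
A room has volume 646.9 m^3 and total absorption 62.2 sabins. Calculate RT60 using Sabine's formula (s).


Given values:
  V = 646.9 m^3
  A = 62.2 sabins
Formula: RT60 = 0.161 * V / A
Numerator: 0.161 * 646.9 = 104.1509
RT60 = 104.1509 / 62.2 = 1.674

1.674 s


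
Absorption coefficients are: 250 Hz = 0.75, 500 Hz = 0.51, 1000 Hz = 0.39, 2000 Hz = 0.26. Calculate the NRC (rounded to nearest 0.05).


Given values:
  a_250 = 0.75, a_500 = 0.51
  a_1000 = 0.39, a_2000 = 0.26
Formula: NRC = (a250 + a500 + a1000 + a2000) / 4
Sum = 0.75 + 0.51 + 0.39 + 0.26 = 1.91
NRC = 1.91 / 4 = 0.4775
Rounded to nearest 0.05: 0.5

0.5


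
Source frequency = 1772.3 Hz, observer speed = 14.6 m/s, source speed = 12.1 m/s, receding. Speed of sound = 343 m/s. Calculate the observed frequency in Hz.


Given values:
  f_s = 1772.3 Hz, v_o = 14.6 m/s, v_s = 12.1 m/s
  Direction: receding
Formula: f_o = f_s * (c - v_o) / (c + v_s)
Numerator: c - v_o = 343 - 14.6 = 328.4
Denominator: c + v_s = 343 + 12.1 = 355.1
f_o = 1772.3 * 328.4 / 355.1 = 1639.04

1639.04 Hz


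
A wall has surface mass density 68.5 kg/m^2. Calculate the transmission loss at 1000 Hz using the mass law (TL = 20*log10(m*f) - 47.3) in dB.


Given values:
  m = 68.5 kg/m^2, f = 1000 Hz
Formula: TL = 20 * log10(m * f) - 47.3
Compute m * f = 68.5 * 1000 = 68500.0
Compute log10(68500.0) = 4.835691
Compute 20 * 4.835691 = 96.7138
TL = 96.7138 - 47.3 = 49.41

49.41 dB


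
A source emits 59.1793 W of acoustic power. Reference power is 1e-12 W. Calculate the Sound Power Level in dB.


Given values:
  W = 59.1793 W
  W_ref = 1e-12 W
Formula: SWL = 10 * log10(W / W_ref)
Compute ratio: W / W_ref = 59179300000000
Compute log10: log10(59179300000000) = 13.77217
Multiply: SWL = 10 * 13.77217 = 137.72

137.72 dB


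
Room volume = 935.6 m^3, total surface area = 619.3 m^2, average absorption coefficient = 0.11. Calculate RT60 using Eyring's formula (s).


Given values:
  V = 935.6 m^3, S = 619.3 m^2, alpha = 0.11
Formula: RT60 = 0.161 * V / (-S * ln(1 - alpha))
Compute ln(1 - 0.11) = ln(0.89) = -0.116534
Denominator: -619.3 * -0.116534 = 72.1695
Numerator: 0.161 * 935.6 = 150.6316
RT60 = 150.6316 / 72.1695 = 2.087

2.087 s


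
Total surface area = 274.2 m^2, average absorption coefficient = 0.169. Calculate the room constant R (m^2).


Given values:
  S = 274.2 m^2, alpha = 0.169
Formula: R = S * alpha / (1 - alpha)
Numerator: 274.2 * 0.169 = 46.3398
Denominator: 1 - 0.169 = 0.831
R = 46.3398 / 0.831 = 55.76

55.76 m^2


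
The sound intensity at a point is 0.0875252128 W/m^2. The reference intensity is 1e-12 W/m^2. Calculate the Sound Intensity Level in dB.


Given values:
  I = 0.0875252128 W/m^2
  I_ref = 1e-12 W/m^2
Formula: SIL = 10 * log10(I / I_ref)
Compute ratio: I / I_ref = 87525212800
Compute log10: log10(87525212800) = 10.942133
Multiply: SIL = 10 * 10.942133 = 109.42

109.42 dB


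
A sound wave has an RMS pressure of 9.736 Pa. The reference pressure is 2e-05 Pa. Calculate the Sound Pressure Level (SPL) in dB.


Given values:
  p = 9.736 Pa
  p_ref = 2e-05 Pa
Formula: SPL = 20 * log10(p / p_ref)
Compute ratio: p / p_ref = 9.736 / 2e-05 = 486800
Compute log10: log10(486800) = 5.687351
Multiply: SPL = 20 * 5.687351 = 113.75

113.75 dB


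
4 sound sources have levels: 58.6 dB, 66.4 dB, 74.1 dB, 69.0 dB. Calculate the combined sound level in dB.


Formula: L_total = 10 * log10( sum(10^(Li/10)) )
  Source 1: 10^(58.6/10) = 724435.9601
  Source 2: 10^(66.4/10) = 4365158.3224
  Source 3: 10^(74.1/10) = 25703957.8277
  Source 4: 10^(69.0/10) = 7943282.3472
Sum of linear values = 38736834.4574
L_total = 10 * log10(38736834.4574) = 75.88

75.88 dB


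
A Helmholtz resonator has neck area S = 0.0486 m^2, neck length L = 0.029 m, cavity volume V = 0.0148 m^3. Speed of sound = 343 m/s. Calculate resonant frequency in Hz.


Given values:
  S = 0.0486 m^2, L = 0.029 m, V = 0.0148 m^3, c = 343 m/s
Formula: f = (c / (2*pi)) * sqrt(S / (V * L))
Compute V * L = 0.0148 * 0.029 = 0.0004292
Compute S / (V * L) = 0.0486 / 0.0004292 = 113.2339
Compute sqrt(113.2339) = 10.641142
Compute c / (2*pi) = 343 / 6.283185 = 54.590148
f = 54.590148 * 10.641142 = 580.9

580.9 Hz


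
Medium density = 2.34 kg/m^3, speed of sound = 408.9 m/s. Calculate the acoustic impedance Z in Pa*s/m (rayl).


Given values:
  rho = 2.34 kg/m^3
  c = 408.9 m/s
Formula: Z = rho * c
Z = 2.34 * 408.9
Z = 956.83

956.83 rayl


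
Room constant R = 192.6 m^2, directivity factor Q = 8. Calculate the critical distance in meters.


Given values:
  R = 192.6 m^2, Q = 8
Formula: d_c = 0.141 * sqrt(Q * R)
Compute Q * R = 8 * 192.6 = 1540.8
Compute sqrt(1540.8) = 39.253
d_c = 0.141 * 39.253 = 5.535

5.535 m


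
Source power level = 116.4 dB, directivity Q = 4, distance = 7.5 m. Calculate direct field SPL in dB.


Given values:
  Lw = 116.4 dB, Q = 4, r = 7.5 m
Formula: SPL = Lw + 10 * log10(Q / (4 * pi * r^2))
Compute 4 * pi * r^2 = 4 * pi * 7.5^2 = 706.8583
Compute Q / denom = 4 / 706.8583 = 0.00565884
Compute 10 * log10(0.00565884) = -22.4727
SPL = 116.4 + (-22.4727) = 93.93

93.93 dB


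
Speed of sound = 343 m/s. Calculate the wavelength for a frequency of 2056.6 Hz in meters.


Given values:
  c = 343 m/s, f = 2056.6 Hz
Formula: lambda = c / f
lambda = 343 / 2056.6
lambda = 0.1668

0.1668 m


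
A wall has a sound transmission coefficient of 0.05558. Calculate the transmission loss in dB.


Given values:
  tau = 0.05558
Formula: TL = 10 * log10(1 / tau)
Compute 1 / tau = 1 / 0.05558 = 17.9921
Compute log10(17.9921) = 1.255082
TL = 10 * 1.255082 = 12.55

12.55 dB


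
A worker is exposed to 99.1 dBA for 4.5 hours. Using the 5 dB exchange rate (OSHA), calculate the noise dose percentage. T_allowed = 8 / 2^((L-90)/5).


Given values:
  L = 99.1 dBA, T = 4.5 hours
Formula: T_allowed = 8 / 2^((L - 90) / 5)
Compute exponent: (99.1 - 90) / 5 = 1.82
Compute 2^(1.82) = 3.530812
T_allowed = 8 / 3.530812 = 2.265768 hours
Dose = (T / T_allowed) * 100
Dose = (4.5 / 2.265768) * 100 = 198.61

198.61 %


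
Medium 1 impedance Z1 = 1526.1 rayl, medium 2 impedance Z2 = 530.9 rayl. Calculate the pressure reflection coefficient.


Given values:
  Z1 = 1526.1 rayl, Z2 = 530.9 rayl
Formula: R = (Z2 - Z1) / (Z2 + Z1)
Numerator: Z2 - Z1 = 530.9 - 1526.1 = -995.2
Denominator: Z2 + Z1 = 530.9 + 1526.1 = 2057.0
R = -995.2 / 2057.0 = -0.4838

-0.4838


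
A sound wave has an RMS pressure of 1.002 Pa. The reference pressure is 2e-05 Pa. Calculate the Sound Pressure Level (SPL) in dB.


Given values:
  p = 1.002 Pa
  p_ref = 2e-05 Pa
Formula: SPL = 20 * log10(p / p_ref)
Compute ratio: p / p_ref = 1.002 / 2e-05 = 50100
Compute log10: log10(50100) = 4.699838
Multiply: SPL = 20 * 4.699838 = 94.0

94.0 dB
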